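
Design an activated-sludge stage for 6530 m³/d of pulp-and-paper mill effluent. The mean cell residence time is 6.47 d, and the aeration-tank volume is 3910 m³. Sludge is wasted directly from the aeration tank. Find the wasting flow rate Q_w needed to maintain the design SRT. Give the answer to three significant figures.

Wasting from the aeration tank: Q_w = V / θ_c = 3910 / 6.47 = 604.3 m³/d.

Q_w ≈ 604 m³/d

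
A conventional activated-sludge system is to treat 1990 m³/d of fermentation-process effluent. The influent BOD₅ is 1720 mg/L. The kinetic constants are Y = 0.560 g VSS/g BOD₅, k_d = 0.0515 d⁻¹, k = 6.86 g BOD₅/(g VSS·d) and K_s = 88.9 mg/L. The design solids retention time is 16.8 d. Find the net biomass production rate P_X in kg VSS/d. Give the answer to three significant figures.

Effluent substrate depends only on kinetics and SRT: S = K_s(1 + k_d θ_c) / [θ_c(Yk − k_d) − 1] = 88.9 × (1 + 0.0515 × 16.8) / [16.8 × (0.560 × 6.86 − 0.0515) − 1] = 165.8 / 62.67 = 2.646 mg/L.
Observed yield with endogenous decay: Y_obs = Y / (1 + k_d·θ_c) = 0.560 / (1 + 0.0515 × 16.8) = 0.560 / 1.865 = 0.3002 g VSS/g BOD₅.
Mass of BOD₅ removed per day: Q(S₀ − S) = 1990 × 1717 g/m³ = 3418 kg/d.
P_X = Y_obs · Q(S₀ − S) = 0.3002 × 3418 = 1026 kg VSS/d.

P_X ≈ 1030 kg VSS/d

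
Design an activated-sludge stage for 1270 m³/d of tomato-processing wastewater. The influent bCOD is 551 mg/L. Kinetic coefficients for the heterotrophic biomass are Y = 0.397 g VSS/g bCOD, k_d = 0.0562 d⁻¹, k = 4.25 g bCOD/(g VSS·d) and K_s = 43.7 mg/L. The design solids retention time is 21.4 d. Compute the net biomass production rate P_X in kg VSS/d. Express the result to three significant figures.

Effluent substrate depends only on kinetics and SRT: S = K_s(1 + k_d θ_c) / [θ_c(Yk − k_d) − 1] = 43.7 × (1 + 0.0562 × 21.4) / [21.4 × (0.397 × 4.25 − 0.0562) − 1] = 96.26 / 33.90 = 2.839 mg/L.
Observed yield with endogenous decay: Y_obs = Y / (1 + k_d·θ_c) = 0.397 / (1 + 0.0562 × 21.4) = 0.397 / 2.203 = 0.1802 g VSS/g bCOD.
Q·(S₀ − S) = 1270 × (551 − 2.84) × 10⁻³ = 696.2 kg/d removed.
So the net sludge growth is P_X = 0.1802 × 696.2 = 125.5 kg VSS/d.

P_X ≈ 125 kg VSS/d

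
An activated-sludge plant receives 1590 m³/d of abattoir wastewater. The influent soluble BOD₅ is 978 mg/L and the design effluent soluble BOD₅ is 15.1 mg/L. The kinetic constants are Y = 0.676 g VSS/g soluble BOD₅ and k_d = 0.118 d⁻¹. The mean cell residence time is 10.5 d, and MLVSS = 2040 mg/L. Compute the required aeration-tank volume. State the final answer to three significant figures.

V ≈ 2380 m³

Rearranging the biomass balance for a CMAS with decay, V = Y·Q·ΔS·θ_c / [X·(1+k_d θ_c)] = 0.676 × 1590 × (978 − 15.1) × 10.5 / [2040 × (1 + 0.118 × 10.5)] = 1.09×10^7 / 4568 = 2379 m³.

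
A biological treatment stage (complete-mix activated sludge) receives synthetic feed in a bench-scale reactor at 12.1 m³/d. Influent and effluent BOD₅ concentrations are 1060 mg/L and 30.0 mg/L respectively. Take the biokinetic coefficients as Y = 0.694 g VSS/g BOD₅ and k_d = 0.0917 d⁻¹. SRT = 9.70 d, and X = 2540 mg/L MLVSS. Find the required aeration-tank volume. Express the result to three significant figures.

From the SRT design equation V = Y Q (S₀−S) θ_c / [X (1 + k_d θ_c)] = 0.694 × 12.1 × (1060 − 30.0) × 9.70 / [2540 × (1 + 0.0917 × 9.70)] = 8.39×10^4 / 4799 = 17.48 m³.

V ≈ 17.5 m³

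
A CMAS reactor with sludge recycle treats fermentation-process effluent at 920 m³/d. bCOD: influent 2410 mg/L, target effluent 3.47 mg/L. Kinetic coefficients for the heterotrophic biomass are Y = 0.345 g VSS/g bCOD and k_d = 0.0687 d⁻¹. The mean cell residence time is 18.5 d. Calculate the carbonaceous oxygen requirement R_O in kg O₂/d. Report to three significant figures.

R_O ≈ 1740 kg O₂/d

Correct the yield for decay: Y_obs = Y/(1 + k_d θ_c) = 0.345 / (1 + 0.0687 × 18.5) = 0.345 / 2.271 = 0.1519.
Mass of bCOD removed per day: Q(S₀ − S) = 920 × 2407 g/m³ = 2214 kg/d.
P_X = Y_obs·Q·(S₀ − S) = 0.1519 × 2214 = 336.3 kg VSS/d.
R_O = Q·(S₀ − S) − 1.42·P_X = 2214 − 1.42 × 336.3 = 1736 kg O₂/d.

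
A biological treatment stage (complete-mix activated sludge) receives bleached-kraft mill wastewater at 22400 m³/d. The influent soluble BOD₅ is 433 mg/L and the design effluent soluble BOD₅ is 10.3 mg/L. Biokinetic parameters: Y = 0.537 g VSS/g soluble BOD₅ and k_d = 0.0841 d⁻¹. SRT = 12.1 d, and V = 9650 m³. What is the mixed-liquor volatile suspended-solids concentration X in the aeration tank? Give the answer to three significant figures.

From V·X·(1 + k_d·θ_c) = Y·Q·(S₀ − S)·θ_c: X = 0.537 × 22400 × (433 − 10.3) × 12.1 / [9650 × (1 + 0.0841 × 12.1)] = 3160 mg/L.

X ≈ 3160 mg/L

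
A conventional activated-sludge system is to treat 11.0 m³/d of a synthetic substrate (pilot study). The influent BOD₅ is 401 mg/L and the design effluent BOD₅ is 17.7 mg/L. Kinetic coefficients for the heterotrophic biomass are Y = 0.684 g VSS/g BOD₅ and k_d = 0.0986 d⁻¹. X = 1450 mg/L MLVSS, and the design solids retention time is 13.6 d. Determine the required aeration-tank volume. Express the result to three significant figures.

Rearranging the biomass balance for a CMAS with decay, V = Y·Q·ΔS·θ_c / [X·(1+k_d θ_c)] = 0.684 × 11.0 × (401 − 17.7) × 13.6 / [1450 × (1 + 0.0986 × 13.6)] = 3.92×10^4 / 3394 = 11.55 m³.

V ≈ 11.6 m³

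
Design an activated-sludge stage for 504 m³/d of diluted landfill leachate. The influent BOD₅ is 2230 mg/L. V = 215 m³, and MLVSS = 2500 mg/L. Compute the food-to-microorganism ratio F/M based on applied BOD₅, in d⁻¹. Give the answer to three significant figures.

F/M ≈ 2.09 d⁻¹

F/M = Q·S₀ / (V·X) = 504 × 2230 / (215.0 × 2500) = 2.091 g BOD₅·(g VSS·d)⁻¹.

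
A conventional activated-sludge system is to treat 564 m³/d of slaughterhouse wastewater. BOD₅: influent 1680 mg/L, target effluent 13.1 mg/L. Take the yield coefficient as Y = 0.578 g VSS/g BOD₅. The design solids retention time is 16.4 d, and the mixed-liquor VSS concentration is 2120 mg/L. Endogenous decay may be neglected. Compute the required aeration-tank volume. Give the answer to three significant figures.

V ≈ 4200 m³

Biomass mass balance (decay neglected): V·X = Y·Q·(S₀ − S)·θ_c, so V = 0.578 × 564 × (1680 − 13.1) × 16.4 / 2120 = 4204 m³.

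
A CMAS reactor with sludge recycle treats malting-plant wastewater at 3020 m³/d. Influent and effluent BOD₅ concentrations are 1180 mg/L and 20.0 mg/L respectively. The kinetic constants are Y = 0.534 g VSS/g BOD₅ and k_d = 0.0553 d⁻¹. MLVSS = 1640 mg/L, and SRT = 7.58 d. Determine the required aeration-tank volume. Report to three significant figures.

V ≈ 6090 m³

Rearranging the biomass balance for a CMAS with decay, V = Y·Q·ΔS·θ_c / [X·(1+k_d θ_c)] = 0.534 × 3020 × (1180 − 20.0) × 7.58 / [1640 × (1 + 0.0553 × 7.58)] = 1.42×10^7 / 2327 = 6093 m³.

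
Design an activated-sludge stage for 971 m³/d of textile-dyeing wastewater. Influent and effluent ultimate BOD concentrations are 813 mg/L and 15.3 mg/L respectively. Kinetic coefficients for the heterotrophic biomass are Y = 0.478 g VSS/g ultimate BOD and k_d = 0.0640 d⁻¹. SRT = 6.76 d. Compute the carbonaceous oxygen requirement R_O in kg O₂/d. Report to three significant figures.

Observed yield with endogenous decay: Y_obs = Y / (1 + k_d·θ_c) = 0.478 / (1 + 0.0640 × 6.76) = 0.478 / 1.433 = 0.3336 g VSS/g ultimate BOD.
Q·(S₀ − S) = 971 × (813 − 15.3) × 10⁻³ = 774.6 kg/d removed.
P_X = Y_obs·Q·(S₀ − S) = 0.3336 × 774.6 = 258.4 kg VSS/d.
R_O = Q·ΔS − 1.42 P_X = 774.6 − 367.0 = 407.6 kg O₂/d.

R_O ≈ 408 kg O₂/d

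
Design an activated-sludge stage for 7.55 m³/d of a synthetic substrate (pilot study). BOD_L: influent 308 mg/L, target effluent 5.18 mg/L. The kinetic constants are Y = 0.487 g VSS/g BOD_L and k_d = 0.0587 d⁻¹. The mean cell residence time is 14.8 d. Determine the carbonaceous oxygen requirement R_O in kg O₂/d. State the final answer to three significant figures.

R_O ≈ 1.44 kg O₂/d

Correct the yield for decay: Y_obs = Y/(1 + k_d θ_c) = 0.487 / (1 + 0.0587 × 14.8) = 0.487 / 1.869 = 0.2606.
ΔS = 308 − 5.18 = 302.8 mg/L, so the substrate removal rate is 7.55 × 302.8/1000 = 2.286 kg BOD_L/d.
P_X = Y_obs·Q·(S₀ − S) = 0.2606 × 2.286 = 0.5958 kg VSS/d.
Carbonaceous O₂ demand = substrate oxidised − cell-mass equivalent = 2.286 − 1.42 × 0.5958 = 1.440 kg O₂/d.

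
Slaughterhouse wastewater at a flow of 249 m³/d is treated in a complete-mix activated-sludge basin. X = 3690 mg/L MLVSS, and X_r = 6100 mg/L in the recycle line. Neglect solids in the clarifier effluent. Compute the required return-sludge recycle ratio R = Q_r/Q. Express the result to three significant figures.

Solids balance on the clarifier gives (1+R)X = R·X_r, so R = X/(X_r − X) = 3690 / (6100 − 3690) = 1.531.

R ≈ 1.53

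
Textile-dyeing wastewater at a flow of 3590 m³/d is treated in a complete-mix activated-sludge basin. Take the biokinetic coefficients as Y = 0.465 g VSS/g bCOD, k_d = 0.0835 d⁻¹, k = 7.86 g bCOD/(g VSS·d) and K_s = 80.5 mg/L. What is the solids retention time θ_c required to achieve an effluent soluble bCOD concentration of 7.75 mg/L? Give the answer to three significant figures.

θ_c ≈ 4.21 d

Specific growth rate at S = 7.75 mg/L: μ = YkS/(K_s+S) = 0.465·7.86·7.75/(80.5+7.75) = 0.3210 d⁻¹.
1/θ_c = 0.3210 − 0.0835 = 0.2375 d⁻¹, so θ_c = 4.211 d.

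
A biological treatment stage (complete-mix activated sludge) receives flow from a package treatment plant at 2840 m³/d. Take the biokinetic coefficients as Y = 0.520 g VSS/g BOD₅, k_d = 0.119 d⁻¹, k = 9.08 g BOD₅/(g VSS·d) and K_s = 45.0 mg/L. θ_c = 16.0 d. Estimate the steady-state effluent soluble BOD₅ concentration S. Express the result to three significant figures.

S ≈ 1.80 mg/L

For a completely mixed reactor with recycle the Lawrence–McCarty relation gives S = K_s·(1 + k_d·θ_c) / [θ_c·(Y·k − k_d) − 1] = 45.0 × (1 + 0.119 × 16.0) / [16.0 × (0.520 × 9.08 − 0.119) − 1] = 130.7 / 72.64 = 1.799 mg/L.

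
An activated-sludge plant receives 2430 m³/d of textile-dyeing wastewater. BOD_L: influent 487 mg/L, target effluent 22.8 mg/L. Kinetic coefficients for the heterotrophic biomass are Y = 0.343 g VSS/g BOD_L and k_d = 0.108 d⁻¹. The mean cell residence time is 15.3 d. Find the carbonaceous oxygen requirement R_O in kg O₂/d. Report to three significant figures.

R_O ≈ 921 kg O₂/d

Observed yield with endogenous decay: Y_obs = Y / (1 + k_d·θ_c) = 0.343 / (1 + 0.108 × 15.3) = 0.343 / 2.652 = 0.1293 g VSS/g BOD_L.
Mass of BOD_L removed per day: Q(S₀ − S) = 2430 × 464.2 g/m³ = 1128 kg/d.
Biomass synthesised: P_X = Y_obs × 1128 = 145.9 kg VSS/d.
R_O = Q·ΔS − 1.42 P_X = 1128 − 207.1 = 920.9 kg O₂/d.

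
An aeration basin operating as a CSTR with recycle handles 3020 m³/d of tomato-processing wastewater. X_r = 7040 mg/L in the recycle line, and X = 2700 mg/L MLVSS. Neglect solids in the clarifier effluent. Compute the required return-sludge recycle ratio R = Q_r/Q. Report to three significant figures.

R = Q_r/Q = X/(X_r − X) = 2700 / (7040 − 2700) = 0.6221.

R ≈ 0.622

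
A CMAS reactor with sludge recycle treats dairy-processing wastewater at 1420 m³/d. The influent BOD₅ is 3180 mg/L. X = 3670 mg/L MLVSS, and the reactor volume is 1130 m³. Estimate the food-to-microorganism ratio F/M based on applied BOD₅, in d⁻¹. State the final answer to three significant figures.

F/M = Q·S₀ / (V·X) = 1420 × 3180 / (1130 × 3670) = 1.089 g BOD₅·(g VSS·d)⁻¹.

F/M ≈ 1.09 d⁻¹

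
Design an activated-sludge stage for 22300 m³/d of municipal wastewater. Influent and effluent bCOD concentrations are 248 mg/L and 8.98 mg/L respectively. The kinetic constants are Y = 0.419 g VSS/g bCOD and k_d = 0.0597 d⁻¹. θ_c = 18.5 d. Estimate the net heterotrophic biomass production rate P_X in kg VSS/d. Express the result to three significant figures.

P_X ≈ 1060 kg VSS/d

The observed yield is Y_obs = Y/(1 + k_d·θ_c) = 0.419 / (1 + 0.0597 × 18.5) = 0.419 / 2.104 = 0.1991 g VSS per g bCOD removed.
ΔS = 248 − 8.98 = 239.0 mg/L, so the substrate removal rate is 22300 × 239.0/1000 = 5330 kg bCOD/d.
P_X = Y_obs · Q(S₀ − S) = 0.1991 × 5330 = 1061 kg VSS/d.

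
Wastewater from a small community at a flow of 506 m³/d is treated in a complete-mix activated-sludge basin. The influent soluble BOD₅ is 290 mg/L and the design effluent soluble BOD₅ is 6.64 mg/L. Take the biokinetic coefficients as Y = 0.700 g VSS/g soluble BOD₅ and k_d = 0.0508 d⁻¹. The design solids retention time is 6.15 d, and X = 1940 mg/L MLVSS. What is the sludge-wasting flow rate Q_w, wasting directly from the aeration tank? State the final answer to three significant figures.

Q_w ≈ 39.4 m³/d

From the SRT design equation V = Y Q (S₀−S) θ_c / [X (1 + k_d θ_c)] = 0.700 × 506 × (290 − 6.64) × 6.15 / [1940 × (1 + 0.0508 × 6.15)] = 6.17×10^5 / 2546 = 242.4 m³.
With mixed-liquor wasting, θ_c = V/Q_w, so Q_w = V/θ_c = 242.4/6.15 = 39.42 m³/d.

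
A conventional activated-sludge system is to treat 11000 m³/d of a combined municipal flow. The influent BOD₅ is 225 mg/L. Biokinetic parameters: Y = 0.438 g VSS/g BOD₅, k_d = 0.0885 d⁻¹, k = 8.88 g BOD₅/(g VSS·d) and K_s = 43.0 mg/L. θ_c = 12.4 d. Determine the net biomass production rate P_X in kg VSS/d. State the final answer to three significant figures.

P_X ≈ 512 kg VSS/d

From the Monod/SRT balance for a CMAS, S = K_s·(1+k_d θ_c)/[θ_c·(Y k − k_d) − 1] = 43.0 × (1 + 0.0885 × 12.4) / [12.4 × (0.438 × 8.88 − 0.0885) − 1] = 90.19 / 46.13 = 1.955 mg/L.
Correct the yield for decay: Y_obs = Y/(1 + k_d θ_c) = 0.438 / (1 + 0.0885 × 12.4) = 0.438 / 2.097 = 0.2088.
ΔS = 225 − 1.96 = 223.0 mg/L, so the substrate removal rate is 11000 × 223.0/1000 = 2453 kg BOD₅/d.
Biomass produced: P_X = Y_obs·Q·ΔS = 0.2088 × 2453 ≈ 512.4 kg VSS/d.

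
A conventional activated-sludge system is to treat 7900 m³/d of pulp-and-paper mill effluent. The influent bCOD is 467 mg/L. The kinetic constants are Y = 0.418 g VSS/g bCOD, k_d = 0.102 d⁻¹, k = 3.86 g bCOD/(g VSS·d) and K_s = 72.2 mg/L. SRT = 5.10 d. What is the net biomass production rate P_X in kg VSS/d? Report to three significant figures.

P_X ≈ 979 kg VSS/d

For a completely mixed reactor with recycle the Lawrence–McCarty relation gives S = K_s·(1 + k_d·θ_c) / [θ_c·(Y·k − k_d) − 1] = 72.2 × (1 + 0.102 × 5.10) / [5.10 × (0.418 × 3.86 − 0.102) − 1] = 109.8 / 6.709 = 16.36 mg/L.
Observed yield with endogenous decay: Y_obs = Y / (1 + k_d·θ_c) = 0.418 / (1 + 0.102 × 5.10) = 0.418 / 1.520 = 0.2750 g VSS/g bCOD.
Substrate removed = Q·(S₀ − S) = 7900 m³/d × (467 − 16.4) g/m³ = 3.56×10^6 g/d = 3560 kg/d.
P_X = Y_obs · Q(S₀ − S) = 0.2750 × 3560 = 978.8 kg VSS/d.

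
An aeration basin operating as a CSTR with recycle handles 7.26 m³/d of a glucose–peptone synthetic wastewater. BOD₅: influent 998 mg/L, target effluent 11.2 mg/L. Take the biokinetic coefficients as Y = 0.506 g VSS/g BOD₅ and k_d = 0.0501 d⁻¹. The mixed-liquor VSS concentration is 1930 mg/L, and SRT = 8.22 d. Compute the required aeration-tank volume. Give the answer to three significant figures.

From the SRT design equation V = Y Q (S₀−S) θ_c / [X (1 + k_d θ_c)] = 0.506 × 7.26 × (998 − 11.2) × 8.22 / [1930 × (1 + 0.0501 × 8.22)] = 2.98×10^4 / 2725 = 10.94 m³.

V ≈ 10.9 m³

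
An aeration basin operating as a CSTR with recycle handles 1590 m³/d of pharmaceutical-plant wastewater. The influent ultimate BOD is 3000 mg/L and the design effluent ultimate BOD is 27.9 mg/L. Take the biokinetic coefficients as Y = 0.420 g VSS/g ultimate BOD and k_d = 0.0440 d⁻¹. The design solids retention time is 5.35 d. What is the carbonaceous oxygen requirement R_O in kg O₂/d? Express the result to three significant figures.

R_O ≈ 2440 kg O₂/d

Y_obs = Y / (1 + k_d θ_c) = 0.420 / (1 + 0.0440 × 5.35) = 0.420 / 1.235 = 0.3400.
ΔS = 3000 − 27.9 = 2972 mg/L, so the substrate removal rate is 1590 × 2972/1000 = 4726 kg ultimate BOD/d.
P_X = Y_obs·Q·(S₀ − S) = 0.3400 × 4726 = 1607 kg VSS/d.
R_O = Q·ΔS − 1.42 P_X = 4726 − 2281 = 2444 kg O₂/d.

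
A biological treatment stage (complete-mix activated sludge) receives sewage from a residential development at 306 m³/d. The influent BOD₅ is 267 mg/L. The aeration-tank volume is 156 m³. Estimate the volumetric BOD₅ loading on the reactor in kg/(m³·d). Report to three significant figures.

L_v = Q S₀ / V = 306 × 267 × 10⁻³ / 156.0 = 0.5237 kg/(m³·d).

L_v ≈ 0.524 kg BOD₅/(m³·d)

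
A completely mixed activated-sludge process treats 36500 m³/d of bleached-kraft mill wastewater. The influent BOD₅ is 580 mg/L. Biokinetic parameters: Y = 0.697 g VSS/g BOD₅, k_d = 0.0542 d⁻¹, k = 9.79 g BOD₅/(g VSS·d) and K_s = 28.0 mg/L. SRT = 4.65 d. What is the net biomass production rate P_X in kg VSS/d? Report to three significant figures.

P_X ≈ 11800 kg VSS/d

Effluent substrate depends only on kinetics and SRT: S = K_s(1 + k_d θ_c) / [θ_c(Yk − k_d) − 1] = 28.0 × (1 + 0.0542 × 4.65) / [4.65 × (0.697 × 9.79 − 0.0542) − 1] = 35.06 / 30.48 = 1.150 mg/L.
Y_obs = Y / (1 + k_d θ_c) = 0.697 / (1 + 0.0542 × 4.65) = 0.697 / 1.252 = 0.5567.
ΔS = 580 − 1.15 = 578.9 mg/L, so the substrate removal rate is 36500 × 578.9/1000 = 21128 kg BOD₅/d.
Biomass produced: P_X = Y_obs·Q·ΔS = 0.5567 × 21128 ≈ 11762 kg VSS/d.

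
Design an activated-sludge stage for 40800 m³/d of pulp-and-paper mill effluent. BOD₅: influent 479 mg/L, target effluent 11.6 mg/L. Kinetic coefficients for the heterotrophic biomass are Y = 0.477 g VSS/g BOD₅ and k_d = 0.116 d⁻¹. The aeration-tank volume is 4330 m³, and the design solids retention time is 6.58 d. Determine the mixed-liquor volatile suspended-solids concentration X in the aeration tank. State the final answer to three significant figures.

X ≈ 7840 mg/L

Solving the biomass balance for X: X = Y Q (S₀−S) θ_c / [V (1+k_d θ_c)] = 0.477 × 40800 × (479 − 11.6) × 6.58 / [4330 × (1 + 0.116 × 6.58)] = 7839 mg/L.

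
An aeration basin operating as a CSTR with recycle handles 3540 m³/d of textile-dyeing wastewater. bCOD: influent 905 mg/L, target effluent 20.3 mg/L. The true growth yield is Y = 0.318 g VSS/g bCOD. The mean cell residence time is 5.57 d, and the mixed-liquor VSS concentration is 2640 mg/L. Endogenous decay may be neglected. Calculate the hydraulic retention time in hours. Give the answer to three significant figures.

Biomass mass balance (decay neglected): V·X = Y·Q·(S₀ − S)·θ_c, so V = 0.318 × 3540 × (905 − 20.3) × 5.57 / 2640 = 2101 m³.
Hydraulic retention time τ = V/Q = 2101 / 3540 = 0.5936 d = 14.25 h.

τ ≈ 14.2 h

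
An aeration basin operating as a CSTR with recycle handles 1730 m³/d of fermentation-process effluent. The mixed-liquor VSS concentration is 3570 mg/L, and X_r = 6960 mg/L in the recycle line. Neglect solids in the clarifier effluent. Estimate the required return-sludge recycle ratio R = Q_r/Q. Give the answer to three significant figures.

R ≈ 1.05

R = Q_r/Q = X/(X_r − X) = 3570 / (6960 − 3570) = 1.053.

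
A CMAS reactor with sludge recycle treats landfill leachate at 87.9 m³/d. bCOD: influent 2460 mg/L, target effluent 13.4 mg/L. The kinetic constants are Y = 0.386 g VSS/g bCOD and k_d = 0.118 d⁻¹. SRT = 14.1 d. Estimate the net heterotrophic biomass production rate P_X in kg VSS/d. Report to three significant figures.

P_X ≈ 31.2 kg VSS/d

Observed yield with endogenous decay: Y_obs = Y / (1 + k_d·θ_c) = 0.386 / (1 + 0.118 × 14.1) = 0.386 / 2.664 = 0.1449 g VSS/g bCOD.
Q·(S₀ − S) = 87.9 × (2460 − 13.4) × 10⁻³ = 215.1 kg/d removed.
Biomass produced: P_X = Y_obs·Q·ΔS = 0.1449 × 215.1 ≈ 31.16 kg VSS/d.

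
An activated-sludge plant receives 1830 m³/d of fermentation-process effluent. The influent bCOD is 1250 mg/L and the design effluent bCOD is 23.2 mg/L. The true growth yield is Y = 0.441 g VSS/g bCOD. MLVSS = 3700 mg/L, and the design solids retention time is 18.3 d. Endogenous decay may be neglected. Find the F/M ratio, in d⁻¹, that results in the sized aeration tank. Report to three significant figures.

F/M ≈ 0.126 d⁻¹

With k_d = 0 the design equation reduces to V = Y Q (S₀−S) θ_c / X = 0.441 × 1830 × (1250 − 23.2) × 18.3 / 3700 = 4897 m³.
Food-to-microorganism ratio F/M = Q S₀ / (V X) = 1830 × 1250 / (4897 × 3700) = 0.1263 d⁻¹.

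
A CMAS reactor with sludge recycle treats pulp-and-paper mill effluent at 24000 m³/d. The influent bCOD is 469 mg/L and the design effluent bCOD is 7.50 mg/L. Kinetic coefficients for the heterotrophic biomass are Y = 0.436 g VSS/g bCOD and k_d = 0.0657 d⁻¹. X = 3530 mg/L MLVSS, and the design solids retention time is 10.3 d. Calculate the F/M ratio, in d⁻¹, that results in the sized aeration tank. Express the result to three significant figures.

F/M ≈ 0.379 d⁻¹

Rearranging the biomass balance for a CMAS with decay, V = Y·Q·ΔS·θ_c / [X·(1+k_d θ_c)] = 0.436 × 24000 × (469 − 7.50) × 10.3 / [3530 × (1 + 0.0657 × 10.3)] = 4.97×10^7 / 5919 = 8404 m³.
Food-to-microorganism ratio F/M = Q S₀ / (V X) = 24000 × 469 / (8404 × 3530) = 0.3794 d⁻¹.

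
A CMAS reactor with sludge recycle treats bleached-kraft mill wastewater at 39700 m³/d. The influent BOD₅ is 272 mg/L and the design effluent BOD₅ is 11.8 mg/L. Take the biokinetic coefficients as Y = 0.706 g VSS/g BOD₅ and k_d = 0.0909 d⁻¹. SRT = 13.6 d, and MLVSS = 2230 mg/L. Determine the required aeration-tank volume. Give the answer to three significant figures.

Steady-state biomass mass balance: V·X·(1 + k_d·θ_c) = Y·Q·(S₀ − S)·θ_c, so V = 0.706 × 39700 × (272 − 11.8) × 13.6 / [2230 × (1 + 0.0909 × 13.6)] = 9.92×10^7 / 4987 = 19889 m³.

V ≈ 19900 m³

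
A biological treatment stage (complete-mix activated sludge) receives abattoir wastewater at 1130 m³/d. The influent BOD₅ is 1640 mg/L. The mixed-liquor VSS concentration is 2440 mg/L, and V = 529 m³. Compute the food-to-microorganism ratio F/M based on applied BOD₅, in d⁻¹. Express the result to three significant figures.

F/M = applied load / biomass = Q·S₀/(V·X) = 1130 × 1640 / (529.0 × 2440) = 1.436 d⁻¹.

F/M ≈ 1.44 d⁻¹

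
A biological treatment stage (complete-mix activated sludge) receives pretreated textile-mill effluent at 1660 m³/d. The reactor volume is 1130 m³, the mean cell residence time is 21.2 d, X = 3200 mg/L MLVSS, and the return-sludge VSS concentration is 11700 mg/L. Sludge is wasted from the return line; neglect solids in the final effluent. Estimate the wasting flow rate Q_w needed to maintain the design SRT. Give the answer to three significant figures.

θ_c = V·X/(Q_w·X_r) when wasting from the recycle, so Q_w = V·X/(θ_c·X_r) = 1130 × 3200 / (21.2 × 11700) = 14.58 m³/d.

Q_w ≈ 14.6 m³/d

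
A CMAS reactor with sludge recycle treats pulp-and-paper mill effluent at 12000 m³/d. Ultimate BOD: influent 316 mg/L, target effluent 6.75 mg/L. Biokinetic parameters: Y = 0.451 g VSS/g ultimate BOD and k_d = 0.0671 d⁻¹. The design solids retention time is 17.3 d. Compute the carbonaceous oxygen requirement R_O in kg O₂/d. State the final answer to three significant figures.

R_O ≈ 2610 kg O₂/d

Y_obs = Y / (1 + k_d θ_c) = 0.451 / (1 + 0.0671 × 17.3) = 0.451 / 2.161 = 0.2087.
Mass of ultimate BOD removed per day: Q(S₀ − S) = 12000 × 309.2 g/m³ = 3711 kg/d.
Net sludge production P_X = 0.2087 × 3711 = 774.5 kg VSS/d.
R_O = Q·(S₀ − S) − 1.42·P_X = 3711 − 1.42 × 774.5 = 2611 kg O₂/d.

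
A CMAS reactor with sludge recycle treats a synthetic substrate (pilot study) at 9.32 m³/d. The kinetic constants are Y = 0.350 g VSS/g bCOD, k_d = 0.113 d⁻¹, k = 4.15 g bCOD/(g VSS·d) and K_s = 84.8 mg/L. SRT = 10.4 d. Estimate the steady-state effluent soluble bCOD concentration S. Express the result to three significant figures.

From the Monod/SRT balance for a CMAS, S = K_s·(1+k_d θ_c)/[θ_c·(Y k − k_d) − 1] = 84.8 × (1 + 0.113 × 10.4) / [10.4 × (0.350 × 4.15 − 0.113) − 1] = 184.5 / 12.93 = 14.26 mg/L.

S ≈ 14.3 mg/L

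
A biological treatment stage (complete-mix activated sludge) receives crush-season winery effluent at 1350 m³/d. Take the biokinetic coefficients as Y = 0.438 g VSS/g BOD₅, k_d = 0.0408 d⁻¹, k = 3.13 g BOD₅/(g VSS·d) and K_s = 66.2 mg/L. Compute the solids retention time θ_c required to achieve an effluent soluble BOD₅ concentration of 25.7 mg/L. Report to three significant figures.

θ_c ≈ 2.92 d

From 1/θ_c = Y·k·S/(K_s + S) − k_d: Y·k·S/(K_s+S) = 0.438 × 3.13 × 25.7 / (66.2 + 25.7) = 0.3834 d⁻¹.
θ_c = 1/(μ − k_d) = 1/(0.3834 − 0.0408) = 1/0.3426 = 2.919 d.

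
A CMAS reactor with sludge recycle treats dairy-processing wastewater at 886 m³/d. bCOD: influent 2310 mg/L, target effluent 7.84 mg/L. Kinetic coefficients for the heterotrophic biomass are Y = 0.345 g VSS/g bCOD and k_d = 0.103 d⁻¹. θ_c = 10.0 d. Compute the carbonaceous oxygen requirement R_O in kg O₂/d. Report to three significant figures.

R_O ≈ 1550 kg O₂/d

Observed yield with endogenous decay: Y_obs = Y / (1 + k_d·θ_c) = 0.345 / (1 + 0.103 × 10.0) = 0.345 / 2.030 = 0.1700 g VSS/g bCOD.
Mass of bCOD removed per day: Q(S₀ − S) = 886 × 2302 g/m³ = 2040 kg/d.
Biomass synthesised: P_X = Y_obs × 2040 = 346.7 kg VSS/d.
R_O = Q·(S₀ − S) − 1.42·P_X = 2040 − 1.42 × 346.7 = 1547 kg O₂/d.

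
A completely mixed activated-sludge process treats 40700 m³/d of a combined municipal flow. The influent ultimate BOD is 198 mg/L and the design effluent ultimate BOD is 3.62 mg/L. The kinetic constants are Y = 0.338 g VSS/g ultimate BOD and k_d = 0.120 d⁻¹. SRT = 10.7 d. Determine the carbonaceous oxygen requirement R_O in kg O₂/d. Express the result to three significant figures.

Observed yield with endogenous decay: Y_obs = Y / (1 + k_d·θ_c) = 0.338 / (1 + 0.120 × 10.7) = 0.338 / 2.284 = 0.1480 g VSS/g ultimate BOD.
ΔS = 198 − 3.62 = 194.4 mg/L, so the substrate removal rate is 40700 × 194.4/1000 = 7911 kg ultimate BOD/d.
P_X = Y_obs·Q·(S₀ − S) = 0.1480 × 7911 = 1171 kg VSS/d.
R_O = Q·(S₀ − S) − 1.42·P_X = 7911 − 1.42 × 1171 = 6249 kg O₂/d.

R_O ≈ 6250 kg O₂/d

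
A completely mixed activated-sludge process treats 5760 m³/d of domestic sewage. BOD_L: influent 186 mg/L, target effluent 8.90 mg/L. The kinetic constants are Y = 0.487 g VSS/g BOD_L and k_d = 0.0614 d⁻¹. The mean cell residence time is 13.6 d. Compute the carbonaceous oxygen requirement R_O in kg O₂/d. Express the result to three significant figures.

Y_obs = Y / (1 + k_d θ_c) = 0.487 / (1 + 0.0614 × 13.6) = 0.487 / 1.835 = 0.2654.
Substrate removed = Q·(S₀ − S) = 5760 m³/d × (186 − 8.90) g/m³ = 1.02×10^6 g/d = 1020 kg/d.
Net sludge production P_X = 0.2654 × 1020 = 270.7 kg VSS/d.
Carbonaceous O₂ demand = substrate oxidised − cell-mass equivalent = 1020 − 1.42 × 270.7 = 635.7 kg O₂/d.

R_O ≈ 636 kg O₂/d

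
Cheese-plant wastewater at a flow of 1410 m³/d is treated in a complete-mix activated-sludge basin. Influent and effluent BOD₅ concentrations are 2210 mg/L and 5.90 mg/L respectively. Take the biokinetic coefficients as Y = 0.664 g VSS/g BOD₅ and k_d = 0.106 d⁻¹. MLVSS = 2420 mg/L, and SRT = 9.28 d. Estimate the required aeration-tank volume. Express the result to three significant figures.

V ≈ 3990 m³

Rearranging the biomass balance for a CMAS with decay, V = Y·Q·ΔS·θ_c / [X·(1+k_d θ_c)] = 0.664 × 1410 × (2210 − 5.90) × 9.28 / [2420 × (1 + 0.106 × 9.28)] = 1.91×10^7 / 4801 = 3989 m³.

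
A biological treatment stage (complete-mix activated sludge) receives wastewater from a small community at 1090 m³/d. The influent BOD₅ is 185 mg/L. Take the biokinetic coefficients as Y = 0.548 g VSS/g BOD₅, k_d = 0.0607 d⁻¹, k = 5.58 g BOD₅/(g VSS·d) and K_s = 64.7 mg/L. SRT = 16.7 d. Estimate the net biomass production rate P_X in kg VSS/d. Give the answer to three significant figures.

Effluent substrate depends only on kinetics and SRT: S = K_s(1 + k_d θ_c) / [θ_c(Yk − k_d) − 1] = 64.7 × (1 + 0.0607 × 16.7) / [16.7 × (0.548 × 5.58 − 0.0607) − 1] = 130.3 / 49.05 = 2.656 mg/L.
Observed yield with endogenous decay: Y_obs = Y / (1 + k_d·θ_c) = 0.548 / (1 + 0.0607 × 16.7) = 0.548 / 2.014 = 0.2721 g VSS/g BOD₅.
Substrate removed = Q·(S₀ − S) = 1090 m³/d × (185 − 2.66) g/m³ = 1.99×10^5 g/d = 198.8 kg/d.
P_X = Y_obs · Q(S₀ − S) = 0.2721 × 198.8 = 54.09 kg VSS/d.

P_X ≈ 54.1 kg VSS/d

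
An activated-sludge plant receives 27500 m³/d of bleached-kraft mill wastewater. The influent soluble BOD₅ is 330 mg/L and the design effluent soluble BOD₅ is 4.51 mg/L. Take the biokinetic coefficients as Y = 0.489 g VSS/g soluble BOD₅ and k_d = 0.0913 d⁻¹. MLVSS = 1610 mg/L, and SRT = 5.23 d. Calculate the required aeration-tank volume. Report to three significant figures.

From the SRT design equation V = Y Q (S₀−S) θ_c / [X (1 + k_d θ_c)] = 0.489 × 27500 × (330 − 4.51) × 5.23 / [1610 × (1 + 0.0913 × 5.23)] = 2.29×10^7 / 2379 = 9623 m³.

V ≈ 9620 m³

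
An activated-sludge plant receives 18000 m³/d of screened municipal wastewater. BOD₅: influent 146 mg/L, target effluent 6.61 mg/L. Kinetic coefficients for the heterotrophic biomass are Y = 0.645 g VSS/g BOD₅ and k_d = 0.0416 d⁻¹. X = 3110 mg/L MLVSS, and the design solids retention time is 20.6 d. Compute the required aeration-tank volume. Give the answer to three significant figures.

V ≈ 5770 m³

Rearranging the biomass balance for a CMAS with decay, V = Y·Q·ΔS·θ_c / [X·(1+k_d θ_c)] = 0.645 × 18000 × (146 − 6.61) × 20.6 / [3110 × (1 + 0.0416 × 20.6)] = 3.33×10^7 / 5775 = 5773 m³.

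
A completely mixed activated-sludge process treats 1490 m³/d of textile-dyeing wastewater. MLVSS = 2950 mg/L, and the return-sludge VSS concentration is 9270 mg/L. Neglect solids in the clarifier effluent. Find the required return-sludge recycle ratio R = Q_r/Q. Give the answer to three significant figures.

R ≈ 0.467

R = Q_r/Q = X/(X_r − X) = 2950 / (9270 − 2950) = 0.4668.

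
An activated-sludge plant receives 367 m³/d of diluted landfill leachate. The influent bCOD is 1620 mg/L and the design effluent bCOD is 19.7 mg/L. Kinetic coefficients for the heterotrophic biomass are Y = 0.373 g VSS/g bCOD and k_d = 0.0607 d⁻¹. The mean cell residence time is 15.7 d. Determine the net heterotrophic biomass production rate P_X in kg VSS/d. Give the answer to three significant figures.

Correct the yield for decay: Y_obs = Y/(1 + k_d θ_c) = 0.373 / (1 + 0.0607 × 15.7) = 0.373 / 1.953 = 0.1910.
Substrate removed = Q·(S₀ − S) = 367 m³/d × (1620 − 19.7) g/m³ = 5.87×10^5 g/d = 587.3 kg/d.
So the net sludge growth is P_X = 0.1910 × 587.3 = 112.2 kg VSS/d.

P_X ≈ 112 kg VSS/d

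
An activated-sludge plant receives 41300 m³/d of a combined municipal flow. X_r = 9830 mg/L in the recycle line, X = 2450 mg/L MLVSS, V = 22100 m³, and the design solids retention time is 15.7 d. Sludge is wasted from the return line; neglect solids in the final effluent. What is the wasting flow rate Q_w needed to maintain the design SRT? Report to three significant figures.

Q_w ≈ 351 m³/d

θ_c = V·X/(Q_w·X_r) when wasting from the recycle, so Q_w = V·X/(θ_c·X_r) = 22100 × 2450 / (15.7 × 9830) = 350.8 m³/d.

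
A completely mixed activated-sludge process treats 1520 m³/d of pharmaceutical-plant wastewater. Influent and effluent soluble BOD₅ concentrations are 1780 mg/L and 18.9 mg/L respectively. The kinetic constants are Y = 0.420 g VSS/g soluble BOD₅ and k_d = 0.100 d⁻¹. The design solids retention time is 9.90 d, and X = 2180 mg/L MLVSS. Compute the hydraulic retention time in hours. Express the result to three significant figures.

Rearranging the biomass balance for a CMAS with decay, V = Y·Q·ΔS·θ_c / [X·(1+k_d θ_c)] = 0.420 × 1520 × (1780 − 18.9) × 9.90 / [2180 × (1 + 0.100 × 9.90)] = 1.11×10^7 / 4338 = 2566 m³.
Hydraulic retention time τ = V/Q = 2566 / 1520 = 1.688 d = 40.51 h.

τ ≈ 40.5 h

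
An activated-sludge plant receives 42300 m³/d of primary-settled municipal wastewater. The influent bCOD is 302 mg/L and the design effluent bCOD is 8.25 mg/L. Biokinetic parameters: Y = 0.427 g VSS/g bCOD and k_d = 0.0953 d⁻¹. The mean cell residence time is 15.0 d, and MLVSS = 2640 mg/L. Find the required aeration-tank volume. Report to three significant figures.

Rearranging the biomass balance for a CMAS with decay, V = Y·Q·ΔS·θ_c / [X·(1+k_d θ_c)] = 0.427 × 42300 × (302 − 8.25) × 15.0 / [2640 × (1 + 0.0953 × 15.0)] = 7.96×10^7 / 6414 = 12408 m³.

V ≈ 12400 m³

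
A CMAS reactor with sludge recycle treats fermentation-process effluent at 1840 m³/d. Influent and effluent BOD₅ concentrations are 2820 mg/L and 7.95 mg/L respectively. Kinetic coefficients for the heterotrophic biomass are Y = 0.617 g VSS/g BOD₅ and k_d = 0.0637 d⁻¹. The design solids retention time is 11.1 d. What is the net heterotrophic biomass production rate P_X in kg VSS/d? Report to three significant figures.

The observed yield is Y_obs = Y/(1 + k_d·θ_c) = 0.617 / (1 + 0.0637 × 11.1) = 0.617 / 1.707 = 0.3614 g VSS per g BOD₅ removed.
ΔS = 2820 − 7.95 = 2812 mg/L, so the substrate removal rate is 1840 × 2812/1000 = 5174 kg BOD₅/d.
So the net sludge growth is P_X = 0.3614 × 5174 = 1870 kg VSS/d.

P_X ≈ 1870 kg VSS/d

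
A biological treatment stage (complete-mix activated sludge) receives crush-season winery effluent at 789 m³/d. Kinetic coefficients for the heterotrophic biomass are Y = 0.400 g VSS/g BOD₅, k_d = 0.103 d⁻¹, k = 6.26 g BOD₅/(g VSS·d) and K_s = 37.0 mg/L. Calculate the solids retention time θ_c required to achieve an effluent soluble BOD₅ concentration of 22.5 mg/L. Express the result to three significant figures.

θ_c ≈ 1.18 d

From 1/θ_c = Y·k·S/(K_s + S) − k_d: Y·k·S/(K_s+S) = 0.400 × 6.26 × 22.5 / (37.0 + 22.5) = 0.9469 d⁻¹.
Then 1/θ_c = μ − k_d = 0.9469 − 0.103 = 0.8439 d⁻¹, giving θ_c = 1.185 d.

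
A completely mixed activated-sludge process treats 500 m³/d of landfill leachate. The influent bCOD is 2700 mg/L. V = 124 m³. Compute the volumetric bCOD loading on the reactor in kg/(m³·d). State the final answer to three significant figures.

Volumetric loading L_v = Q·S₀ / V = 500 × 2700 g/m³ / 124.0 m³ = 10887 g/(m³·d) = 10.89 kg bCOD/(m³·d).

L_v ≈ 10.9 kg bCOD/(m³·d)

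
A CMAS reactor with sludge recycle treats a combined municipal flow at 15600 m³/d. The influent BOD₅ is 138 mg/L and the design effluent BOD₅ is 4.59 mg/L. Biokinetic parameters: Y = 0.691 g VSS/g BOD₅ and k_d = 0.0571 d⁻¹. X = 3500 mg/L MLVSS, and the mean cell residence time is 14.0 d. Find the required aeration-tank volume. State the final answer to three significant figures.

V ≈ 3200 m³

From the SRT design equation V = Y Q (S₀−S) θ_c / [X (1 + k_d θ_c)] = 0.691 × 15600 × (138 − 4.59) × 14.0 / [3500 × (1 + 0.0571 × 14.0)] = 2.01×10^7 / 6298 = 3197 m³.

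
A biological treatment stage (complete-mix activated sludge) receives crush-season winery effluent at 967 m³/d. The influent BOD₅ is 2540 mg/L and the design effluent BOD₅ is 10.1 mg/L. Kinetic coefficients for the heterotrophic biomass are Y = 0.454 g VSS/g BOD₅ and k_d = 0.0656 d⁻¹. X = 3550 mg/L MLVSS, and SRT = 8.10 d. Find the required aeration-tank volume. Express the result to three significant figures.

V ≈ 1650 m³

Rearranging the biomass balance for a CMAS with decay, V = Y·Q·ΔS·θ_c / [X·(1+k_d θ_c)] = 0.454 × 967 × (2540 − 10.1) × 8.10 / [3550 × (1 + 0.0656 × 8.10)] = 9×10^6 / 5436 = 1655 m³.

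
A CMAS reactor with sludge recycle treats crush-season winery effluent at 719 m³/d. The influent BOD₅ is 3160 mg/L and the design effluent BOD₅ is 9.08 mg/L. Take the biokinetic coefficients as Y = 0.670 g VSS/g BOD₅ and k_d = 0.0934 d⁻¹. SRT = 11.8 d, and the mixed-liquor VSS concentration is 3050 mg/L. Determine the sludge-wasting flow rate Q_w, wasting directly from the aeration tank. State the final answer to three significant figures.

Q_w ≈ 237 m³/d

Rearranging the biomass balance for a CMAS with decay, V = Y·Q·ΔS·θ_c / [X·(1+k_d θ_c)] = 0.670 × 719 × (3160 − 9.08) × 11.8 / [3050 × (1 + 0.0934 × 11.8)] = 1.79×10^7 / 6411 = 2794 m³.
With mixed-liquor wasting, θ_c = V/Q_w, so Q_w = V/θ_c = 2794/11.8 = 236.7 m³/d.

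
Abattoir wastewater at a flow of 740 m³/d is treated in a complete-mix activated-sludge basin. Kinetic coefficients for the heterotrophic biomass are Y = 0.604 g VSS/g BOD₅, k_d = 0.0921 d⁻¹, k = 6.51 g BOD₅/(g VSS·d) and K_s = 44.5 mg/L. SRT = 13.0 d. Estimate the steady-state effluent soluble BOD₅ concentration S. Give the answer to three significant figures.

S ≈ 2.00 mg/L

Effluent substrate depends only on kinetics and SRT: S = K_s(1 + k_d θ_c) / [θ_c(Yk − k_d) − 1] = 44.5 × (1 + 0.0921 × 13.0) / [13.0 × (0.604 × 6.51 − 0.0921) − 1] = 97.78 / 48.92 = 1.999 mg/L.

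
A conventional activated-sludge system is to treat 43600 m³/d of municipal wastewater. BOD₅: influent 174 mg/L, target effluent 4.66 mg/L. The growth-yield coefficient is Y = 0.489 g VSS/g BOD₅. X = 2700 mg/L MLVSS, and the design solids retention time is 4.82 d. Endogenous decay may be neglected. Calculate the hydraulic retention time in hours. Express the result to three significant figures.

τ ≈ 3.55 h

With k_d = 0 the design equation reduces to V = Y Q (S₀−S) θ_c / X = 0.489 × 43600 × (174 − 4.66) × 4.82 / 2700 = 6445 m³.
HRT = V/Q = 6445 m³ / 43600 m³·d⁻¹ = 0.1478 d × 24 = 3.548 h.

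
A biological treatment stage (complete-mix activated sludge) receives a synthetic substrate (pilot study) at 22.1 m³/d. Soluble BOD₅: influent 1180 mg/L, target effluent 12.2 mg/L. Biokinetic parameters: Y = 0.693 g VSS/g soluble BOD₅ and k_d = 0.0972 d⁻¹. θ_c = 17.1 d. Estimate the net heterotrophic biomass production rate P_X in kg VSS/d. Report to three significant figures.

Observed yield with endogenous decay: Y_obs = Y / (1 + k_d·θ_c) = 0.693 / (1 + 0.0972 × 17.1) = 0.693 / 2.662 = 0.2603 g VSS/g soluble BOD₅.
Substrate removed = Q·(S₀ − S) = 22.1 m³/d × (1180 − 12.2) g/m³ = 2.58×10^4 g/d = 25.81 kg/d.
Biomass produced: P_X = Y_obs·Q·ΔS = 0.2603 × 25.81 ≈ 6.718 kg VSS/d.

P_X ≈ 6.72 kg VSS/d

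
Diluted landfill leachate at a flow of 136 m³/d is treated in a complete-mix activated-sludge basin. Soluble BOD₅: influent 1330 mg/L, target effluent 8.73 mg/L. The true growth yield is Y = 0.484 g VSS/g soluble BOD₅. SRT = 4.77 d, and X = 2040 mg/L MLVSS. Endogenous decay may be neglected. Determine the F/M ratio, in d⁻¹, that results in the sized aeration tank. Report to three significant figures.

Biomass mass balance (decay neglected): V·X = Y·Q·(S₀ − S)·θ_c, so V = 0.484 × 136 × (1330 − 8.73) × 4.77 / 2040 = 203.4 m³.
F/M = applied load / biomass = Q·S₀/(V·X) = 136 × 1330 / (203.4 × 2040) = 0.4360 d⁻¹.

F/M ≈ 0.436 d⁻¹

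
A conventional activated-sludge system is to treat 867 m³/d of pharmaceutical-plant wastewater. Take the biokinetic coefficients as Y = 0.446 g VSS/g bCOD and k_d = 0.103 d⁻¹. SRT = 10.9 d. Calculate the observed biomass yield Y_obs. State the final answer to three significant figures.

Y_obs ≈ 0.210 g VSS/g bCOD

Observed yield with endogenous decay: Y_obs = Y / (1 + k_d·θ_c) = 0.446 / (1 + 0.103 × 10.9) = 0.446 / 2.123 = 0.2101 g VSS/g bCOD.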